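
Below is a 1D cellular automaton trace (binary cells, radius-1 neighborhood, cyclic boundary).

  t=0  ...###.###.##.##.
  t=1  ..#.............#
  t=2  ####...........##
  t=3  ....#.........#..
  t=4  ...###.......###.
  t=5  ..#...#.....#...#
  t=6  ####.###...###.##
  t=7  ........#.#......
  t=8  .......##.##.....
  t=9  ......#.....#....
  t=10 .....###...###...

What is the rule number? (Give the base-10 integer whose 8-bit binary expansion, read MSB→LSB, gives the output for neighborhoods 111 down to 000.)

  ###|.  b7=0 t=0,i=4
  ##.|.  b6=0 t=0,i=5
  #.#|.  b5=0 t=0,i=6
  #..|#  b4=1 t=0,i=16
  .##|.  b3=0 t=0,i=3
  .#.|#  b2=1 t=1,i=2
  ..#|#  b1=1 t=0,i=2
  ...|.  b0=0 t=0,i=0
  bits 00010110 = 22

22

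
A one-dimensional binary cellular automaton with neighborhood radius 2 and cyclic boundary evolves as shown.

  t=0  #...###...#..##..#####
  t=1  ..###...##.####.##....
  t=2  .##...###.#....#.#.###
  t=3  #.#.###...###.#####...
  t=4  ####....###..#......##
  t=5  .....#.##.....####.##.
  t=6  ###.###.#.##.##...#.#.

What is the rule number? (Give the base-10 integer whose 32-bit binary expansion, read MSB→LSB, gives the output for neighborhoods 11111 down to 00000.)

  ##### -> .   bit 31 = 0  t=0,i=19
  ####. -> .   bit 30 = 0  t=0,i=21
  ###.# -> .   bit 29 = 0  t=1,i=14
  ###.. -> .   bit 28 = 0  t=0,i=0
  ##.## -> #   bit 27 = 1  t=1,i=10
  ##.#. -> .   bit 26 = 0  t=2,i=9
  ##..# -> .   bit 25 = 0  t=0,i=15
  ##... -> .   bit 24 = 0  t=0,i=1
  #.### -> .   bit 23 = 0  t=1,i=11
  #.##. -> .   bit 22 = 0  t=1,i=16
  #.#.# -> #   bit 21 = 1  t=2,i=17
  #.#.. -> #   bit 20 = 1  t=2,i=10
  #..## -> #   bit 19 = 1  t=0,i=12
  #..#. -> .   bit 18 = 0  t=4,i=12
  #...# -> #   bit 17 = 1  t=0,i=2
  #.... -> #   bit 16 = 1  t=1,i=19
  .#### -> .   bit 15 = 0  t=0,i=18
  .###. -> .   bit 14 = 0  t=0,i=5
  .##.# -> .   bit 13 = 0  t=1,i=9
  .##.. -> #   bit 12 = 1  t=0,i=14
  .#.## -> #   bit 11 = 1  t=2,i=18
  .#.#. -> #   bit 10 = 1  t=2,i=16
  .#..# -> #   bit 9 = 1  t=0,i=11
  .#... -> #   bit 8 = 1  t=2,i=11
  ..### -> #   bit 7 = 1  t=0,i=4
  ..##. -> #   bit 6 = 1  t=0,i=13
  ..#.# -> #   bit 5 = 1  t=2,i=15
  ..#.. -> .   bit 4 = 0  t=0,i=10
  ...## -> #   bit 3 = 1  t=0,i=3
  ...#. -> #   bit 2 = 1  t=0,i=9
  ....# -> .   bit 1 = 0  t=1,i=0
  ..... -> #   bit 0 = 1  t=1,i=20
  bits 00001000001110110001111111101101 = 138092525

138092525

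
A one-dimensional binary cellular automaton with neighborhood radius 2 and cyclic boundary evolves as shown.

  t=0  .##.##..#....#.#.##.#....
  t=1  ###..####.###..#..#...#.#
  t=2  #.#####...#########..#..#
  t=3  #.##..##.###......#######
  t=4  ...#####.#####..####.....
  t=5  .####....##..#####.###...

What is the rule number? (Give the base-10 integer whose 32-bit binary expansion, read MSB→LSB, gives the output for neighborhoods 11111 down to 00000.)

  nb #####: next=.  (t=2,i=4, bit31=0)
  nb ####.: next=.  (t=1,i=1, bit30=0)
  nb ###.#: next=.  (t=1,i=8, bit29=0)
  nb ###..: next=#  (t=1,i=2, bit28=1)
  nb ##.##: next=.  (t=0,i=3, bit27=0)
  nb ##.#.: next=.  (t=0,i=19, bit26=0)
  nb ##..#: next=#  (t=0,i=6, bit25=1)
  nb ##...: next=#  (t=2,i=7, bit24=1)
  nb #.###: next=#  (t=1,i=10, bit23=1)
  nb #.##.: next=.  (t=0,i=4, bit22=0)
  nb #.#.#: next=#  (t=0,i=15, bit21=1)
  nb #.#..: next=.  (t=0,i=20, bit20=0)
  nb #..##: next=#  (t=1,i=4, bit19=1)
  nb #..#.: next=#  (t=0,i=7, bit18=1)
  nb #...#: next=.  (t=1,i=20, bit17=0)
  nb #....: next=#  (t=0,i=10, bit16=1)
  nb .####: next=#  (t=1,i=0, bit15=1)
  nb .###.: next=#  (t=1,i=11, bit14=1)
  nb .##.#: next=#  (t=0,i=2, bit13=1)
  nb .##..: next=#  (t=0,i=5, bit12=1)
  nb .#.##: next=.  (t=0,i=16, bit11=0)
  nb .#.#.: next=.  (t=0,i=14, bit10=0)
  nb .#..#: next=#  (t=1,i=16, bit9=1)
  nb .#...: next=.  (t=0,i=9, bit8=0)
  nb ..###: next=#  (t=1,i=5, bit7=1)
  nb ..##.: next=#  (t=0,i=1, bit6=1)
  nb ..#.#: next=.  (t=0,i=13, bit5=0)
  nb ..#..: next=#  (t=0,i=8, bit4=1)
  nb ...##: next=#  (t=0,i=0, bit3=1)
  nb ...#.: next=#  (t=0,i=12, bit2=1)
  nb ....#: next=#  (t=0,i=11, bit1=1)
  nb .....: next=.  (t=0,i=23, bit0=0)
  bits 00010011101011011111001011011110 = 330167006

330167006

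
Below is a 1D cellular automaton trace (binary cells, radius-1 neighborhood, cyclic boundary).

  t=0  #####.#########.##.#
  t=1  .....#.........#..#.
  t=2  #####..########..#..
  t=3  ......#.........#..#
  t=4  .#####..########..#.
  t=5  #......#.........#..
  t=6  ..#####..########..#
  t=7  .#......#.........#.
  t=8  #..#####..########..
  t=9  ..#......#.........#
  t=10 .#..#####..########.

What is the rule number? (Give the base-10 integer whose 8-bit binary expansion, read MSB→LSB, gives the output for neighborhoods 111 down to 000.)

  nb ###: next=.  (t=0,i=0, bit7=0)
  nb ##.: next=.  (t=0,i=4, bit6=0)
  nb #.#: next=#  (t=0,i=5, bit5=1)
  nb #..: next=.  (t=1,i=6, bit4=0)
  nb .##: next=.  (t=0,i=6, bit3=0)
  nb .#.: next=.  (t=1,i=5, bit2=0)
  nb ..#: next=#  (t=1,i=4, bit1=1)
  nb ...: next=#  (t=1,i=0, bit0=1)
  bits 00100011 = 35

35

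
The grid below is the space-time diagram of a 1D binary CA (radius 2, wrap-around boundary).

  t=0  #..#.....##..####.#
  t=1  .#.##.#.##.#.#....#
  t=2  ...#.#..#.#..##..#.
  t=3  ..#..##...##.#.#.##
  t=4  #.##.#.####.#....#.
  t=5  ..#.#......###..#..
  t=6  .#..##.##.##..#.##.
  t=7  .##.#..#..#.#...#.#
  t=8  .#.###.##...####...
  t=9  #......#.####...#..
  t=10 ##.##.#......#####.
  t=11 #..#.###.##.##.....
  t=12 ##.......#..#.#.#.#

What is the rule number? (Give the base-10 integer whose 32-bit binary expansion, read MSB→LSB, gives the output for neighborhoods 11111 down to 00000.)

122815453

  #####|.  b31=0 t=10,i=15
  ####.|.  b30=0 t=0,i=15
  ###.#|.  b29=0 t=0,i=16
  ###..|.  b28=0 t=5,i=13
  ##.##|.  b27=0 t=0,i=17
  ##.#.|#  b26=1 t=1,i=5
  ##..#|#  b25=1 t=0,i=1
  ##...|#  b24=1 t=3,i=7
  #.###|.  b23=0 t=4,i=7
  #.##.|#  b22=1 t=0,i=18
  #.#.#|.  b21=0 t=1,i=1
  #.#..|#  b20=1 t=1,i=13
  #..##|.  b19=0 t=0,i=12
  #..#.|.  b18=0 t=0,i=2
  #...#|#  b17=1 t=3,i=8
  #....|.  b16=0 t=0,i=5
  .####|.  b15=0 t=0,i=14
  .###.|.  b14=0 t=5,i=12
  .##.#|.  b13=0 t=1,i=4
  .##..|.  b12=0 t=0,i=0
  .#.##|.  b11=0 t=1,i=2
  .#.#.|.  b10=0 t=1,i=0
  .#..#|#  b9=1 t=2,i=6
  .#...|#  b8=1 t=0,i=4
  ..###|#  b7=1 t=0,i=13
  ..##.|#  b6=1 t=0,i=9
  ..#.#|.  b5=0 t=1,i=18
  ..#..|#  b4=1 t=0,i=3
  ...##|#  b3=1 t=0,i=8
  ...#.|#  b2=1 t=1,i=17
  ....#|.  b1=0 t=0,i=7
  .....|#  b0=1 t=0,i=6
  bits 00000111010100100000001111011101 = 122815453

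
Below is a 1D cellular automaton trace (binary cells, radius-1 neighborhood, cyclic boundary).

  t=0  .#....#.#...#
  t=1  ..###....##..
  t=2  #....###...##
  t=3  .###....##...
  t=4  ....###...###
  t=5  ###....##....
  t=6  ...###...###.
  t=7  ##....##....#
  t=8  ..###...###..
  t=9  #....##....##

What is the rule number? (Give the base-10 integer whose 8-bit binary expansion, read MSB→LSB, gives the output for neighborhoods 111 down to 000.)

  nb ###: next=.  (t=1,i=3, bit7=0)
  nb ##.: next=.  (t=1,i=4, bit6=0)
  nb #.#: next=.  (t=0,i=0, bit5=0)
  nb #..: next=#  (t=0,i=2, bit4=1)
  nb .##: next=.  (t=1,i=2, bit3=0)
  nb .#.: next=.  (t=0,i=1, bit2=0)
  nb ..#: next=.  (t=0,i=5, bit1=0)
  nb ...: next=#  (t=0,i=3, bit0=1)
  bits 00010001 = 17

17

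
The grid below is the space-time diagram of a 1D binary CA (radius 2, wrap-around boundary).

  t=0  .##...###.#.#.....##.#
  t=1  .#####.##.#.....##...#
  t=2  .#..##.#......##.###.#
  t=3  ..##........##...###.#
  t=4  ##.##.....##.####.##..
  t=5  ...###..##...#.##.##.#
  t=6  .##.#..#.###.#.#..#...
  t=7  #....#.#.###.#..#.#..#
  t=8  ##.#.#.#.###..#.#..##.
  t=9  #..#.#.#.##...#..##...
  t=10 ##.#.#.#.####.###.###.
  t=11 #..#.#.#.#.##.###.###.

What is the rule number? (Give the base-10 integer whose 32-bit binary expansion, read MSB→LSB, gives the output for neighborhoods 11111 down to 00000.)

1642746426

  ##### -> .   bit 31 = 0  t=1,i=3
  ####. -> #   bit 30 = 1  t=1,i=4
  ###.# -> #   bit 29 = 1  t=0,i=8
  ###.. -> .   bit 28 = 0  t=5,i=5
  ##.## -> .   bit 27 = 0  t=1,i=6
  ##.#. -> .   bit 26 = 0  t=0,i=9
  ##..# -> .   bit 25 = 0  t=4,i=20
  ##... -> #   bit 24 = 1  t=0,i=3
  #.### -> #   bit 23 = 1  t=1,i=1
  #.##. -> #   bit 22 = 1  t=0,i=1
  #.#.# -> #   bit 21 = 1  t=0,i=10
  #.#.. -> .   bit 20 = 0  t=0,i=12
  #..## -> #   bit 19 = 1  t=2,i=3
  #..#. -> .   bit 18 = 0  t=6,i=6
  #...# -> #   bit 17 = 1  t=0,i=4
  #.... -> .   bit 16 = 0  t=0,i=14
  .#### -> .   bit 15 = 0  t=1,i=2
  .###. -> #   bit 14 = 1  t=0,i=7
  .##.# -> .   bit 13 = 0  t=0,i=19
  .##.. -> #   bit 12 = 1  t=0,i=2
  .#.## -> .   bit 11 = 0  t=0,i=0
  .#.#. -> .   bit 10 = 0  t=0,i=11
  .#..# -> #   bit 9 = 1  t=2,i=2
  .#... -> .   bit 8 = 0  t=0,i=13
  ..### -> .   bit 7 = 0  t=0,i=6
  ..##. -> .   bit 6 = 0  t=0,i=18
  ..#.# -> #   bit 5 = 1  t=1,i=21
  ..#.. -> #   bit 4 = 1  t=6,i=18
  ...## -> #   bit 3 = 1  t=0,i=5
  ...#. -> .   bit 2 = 0  t=1,i=20
  ....# -> #   bit 1 = 1  t=0,i=16
  ..... -> .   bit 0 = 0  t=0,i=15
  bits 01100001111010100101001000111010 = 1642746426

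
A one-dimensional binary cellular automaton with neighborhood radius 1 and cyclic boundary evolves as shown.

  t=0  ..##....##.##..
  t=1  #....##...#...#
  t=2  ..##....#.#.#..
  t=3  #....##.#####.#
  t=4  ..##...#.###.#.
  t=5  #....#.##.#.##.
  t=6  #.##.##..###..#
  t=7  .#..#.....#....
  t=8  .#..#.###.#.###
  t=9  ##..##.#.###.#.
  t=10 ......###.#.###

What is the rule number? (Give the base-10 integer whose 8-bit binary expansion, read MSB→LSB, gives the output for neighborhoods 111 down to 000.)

165

  [7] ### => #  t=3,i=9
  [6] ##. => .  t=0,i=3
  [5] #.# => #  t=0,i=10
  [4] #.. => .  t=0,i=4
  [3] .## => .  t=0,i=2
  [2] .#. => #  t=1,i=10
  [1] ..# => .  t=0,i=1
  [0] ... => #  t=0,i=0
  bits 10100101 = 165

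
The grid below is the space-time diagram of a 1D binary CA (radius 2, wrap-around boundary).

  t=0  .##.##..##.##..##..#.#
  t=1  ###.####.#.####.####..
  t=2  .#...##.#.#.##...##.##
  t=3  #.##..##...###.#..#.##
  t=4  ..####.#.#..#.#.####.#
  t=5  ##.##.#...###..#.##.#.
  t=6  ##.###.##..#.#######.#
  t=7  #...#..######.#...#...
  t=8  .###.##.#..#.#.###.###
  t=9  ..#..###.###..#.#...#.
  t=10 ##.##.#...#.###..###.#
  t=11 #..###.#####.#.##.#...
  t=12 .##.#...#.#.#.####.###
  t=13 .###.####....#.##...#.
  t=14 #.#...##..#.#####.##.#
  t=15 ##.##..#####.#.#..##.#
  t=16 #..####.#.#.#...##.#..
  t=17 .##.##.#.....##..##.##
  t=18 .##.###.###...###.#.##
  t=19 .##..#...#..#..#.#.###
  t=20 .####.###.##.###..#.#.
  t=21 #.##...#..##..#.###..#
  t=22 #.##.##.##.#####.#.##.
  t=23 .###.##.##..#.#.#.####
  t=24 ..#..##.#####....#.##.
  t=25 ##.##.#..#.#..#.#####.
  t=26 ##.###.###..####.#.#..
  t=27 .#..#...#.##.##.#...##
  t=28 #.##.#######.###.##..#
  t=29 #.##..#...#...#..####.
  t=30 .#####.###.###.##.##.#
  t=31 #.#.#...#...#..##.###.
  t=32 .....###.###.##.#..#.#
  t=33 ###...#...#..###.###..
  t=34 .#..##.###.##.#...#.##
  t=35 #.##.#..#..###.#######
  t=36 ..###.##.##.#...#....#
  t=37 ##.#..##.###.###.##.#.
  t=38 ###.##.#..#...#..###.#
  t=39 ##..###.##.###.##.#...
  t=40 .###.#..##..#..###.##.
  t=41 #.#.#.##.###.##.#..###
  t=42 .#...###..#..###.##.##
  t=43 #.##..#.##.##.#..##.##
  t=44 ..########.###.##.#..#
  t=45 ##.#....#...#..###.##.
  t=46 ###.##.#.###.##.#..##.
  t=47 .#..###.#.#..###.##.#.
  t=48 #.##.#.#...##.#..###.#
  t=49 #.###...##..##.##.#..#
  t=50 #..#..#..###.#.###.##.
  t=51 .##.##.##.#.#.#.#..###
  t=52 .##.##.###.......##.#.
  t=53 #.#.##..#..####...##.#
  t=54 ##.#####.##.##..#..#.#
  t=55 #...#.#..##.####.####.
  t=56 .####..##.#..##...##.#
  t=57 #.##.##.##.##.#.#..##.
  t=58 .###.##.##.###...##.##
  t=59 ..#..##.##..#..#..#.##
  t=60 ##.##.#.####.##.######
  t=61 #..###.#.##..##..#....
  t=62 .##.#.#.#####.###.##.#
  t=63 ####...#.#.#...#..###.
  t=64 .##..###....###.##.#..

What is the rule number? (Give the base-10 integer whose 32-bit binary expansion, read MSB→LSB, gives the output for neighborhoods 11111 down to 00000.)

1179646757

  [31] ##### => .  t=6,i=15
  [30] ####. => #  t=1,i=6
  [29] ###.# => .  t=1,i=2
  [28] ###.. => .  t=1,i=19
  [27] ##.## => .  t=0,i=3
  [26] ##.#. => #  t=1,i=8
  [25] ##..# => #  t=0,i=6
  [24] ##... => .  t=2,i=14
  [23] #.### => .  t=1,i=4
  [22] #.##. => #  t=0,i=1
  [21] #.#.# => .  t=0,i=21
  [20] #.#.. => .  t=2,i=1
  [19] #..## => #  t=0,i=7
  [18] #..#. => #  t=0,i=18
  [17] #...# => #  t=2,i=3
  [16] #.... => #  t=13,i=10
  [15] .#### => #  t=1,i=5
  [14] .###. => #  t=1,i=1
  [13] .##.# => #  t=0,i=2
  [12] .##.. => #  t=0,i=5
  [11] .#.## => #  t=0,i=0
  [10] .#.#. => .  t=0,i=20
  [9] .#..# => #  t=3,i=16
  [8] .#... => #  t=2,i=2
  [7] ..### => .  t=1,i=0
  [6] ..##. => .  t=0,i=8
  [5] ..#.# => #  t=0,i=19
  [4] ..#.. => .  t=7,i=0
  [3] ...## => .  t=2,i=4
  [2] ...#. => #  t=7,i=3
  [1] ....# => .  t=13,i=11
  [0] ..... => #  t=17,i=10
  bits 01000110010011111111101100100101 = 1179646757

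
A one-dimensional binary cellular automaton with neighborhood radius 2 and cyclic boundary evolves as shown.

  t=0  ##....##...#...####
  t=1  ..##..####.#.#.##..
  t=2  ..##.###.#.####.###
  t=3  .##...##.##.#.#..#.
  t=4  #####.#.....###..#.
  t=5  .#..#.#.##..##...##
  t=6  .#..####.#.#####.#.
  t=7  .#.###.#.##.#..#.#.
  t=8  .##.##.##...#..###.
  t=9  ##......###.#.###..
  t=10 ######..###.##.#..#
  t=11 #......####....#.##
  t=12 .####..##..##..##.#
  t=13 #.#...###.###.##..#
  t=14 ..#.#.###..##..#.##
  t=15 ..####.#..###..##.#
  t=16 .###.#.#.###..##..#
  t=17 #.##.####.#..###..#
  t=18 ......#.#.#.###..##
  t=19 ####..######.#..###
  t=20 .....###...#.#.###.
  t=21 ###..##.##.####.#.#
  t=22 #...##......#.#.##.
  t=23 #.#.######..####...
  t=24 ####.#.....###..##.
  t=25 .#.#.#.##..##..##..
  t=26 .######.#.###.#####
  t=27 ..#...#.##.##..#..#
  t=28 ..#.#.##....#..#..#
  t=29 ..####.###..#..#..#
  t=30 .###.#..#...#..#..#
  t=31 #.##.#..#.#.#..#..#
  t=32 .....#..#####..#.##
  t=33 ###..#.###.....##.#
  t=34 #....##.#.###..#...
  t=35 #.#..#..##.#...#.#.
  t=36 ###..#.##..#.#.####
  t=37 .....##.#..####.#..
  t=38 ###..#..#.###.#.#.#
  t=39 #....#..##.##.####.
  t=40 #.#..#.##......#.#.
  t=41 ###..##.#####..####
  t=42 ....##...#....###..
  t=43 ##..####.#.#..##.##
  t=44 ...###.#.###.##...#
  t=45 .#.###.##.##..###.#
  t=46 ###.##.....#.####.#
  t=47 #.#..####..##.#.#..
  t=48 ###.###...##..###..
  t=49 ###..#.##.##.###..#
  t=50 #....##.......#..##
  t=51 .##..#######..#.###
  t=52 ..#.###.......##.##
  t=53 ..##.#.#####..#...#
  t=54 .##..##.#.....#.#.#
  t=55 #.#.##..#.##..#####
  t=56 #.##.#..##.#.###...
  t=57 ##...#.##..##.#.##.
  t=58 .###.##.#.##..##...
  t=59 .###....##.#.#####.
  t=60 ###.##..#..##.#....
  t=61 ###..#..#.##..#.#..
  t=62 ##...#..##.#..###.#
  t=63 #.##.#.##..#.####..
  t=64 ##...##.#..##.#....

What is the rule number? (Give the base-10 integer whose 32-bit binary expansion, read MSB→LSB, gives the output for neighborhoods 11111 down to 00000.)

557571313

  nb #####: next=.  (t=0,i=17, bit31=0)
  nb ####.: next=.  (t=0,i=0, bit30=0)
  nb ###.#: next=#  (t=1,i=9, bit29=1)
  nb ###..: next=.  (t=0,i=1, bit28=0)
  nb ##.##: next=.  (t=2,i=4, bit27=0)
  nb ##.#.: next=.  (t=1,i=10, bit26=0)
  nb ##..#: next=.  (t=1,i=4, bit25=0)
  nb ##...: next=#  (t=0,i=2, bit24=1)
  nb #.###: next=.  (t=2,i=5, bit23=0)
  nb #.##.: next=.  (t=1,i=15, bit22=0)
  nb #.#.#: next=#  (t=1,i=11, bit21=1)
  nb #.#..: next=#  (t=3,i=14, bit20=1)
  nb #..##: next=#  (t=1,i=5, bit19=1)
  nb #..#.: next=.  (t=3,i=16, bit18=0)
  nb #...#: next=#  (t=0,i=9, bit17=1)
  nb #....: next=#  (t=0,i=3, bit16=1)
  nb .####: next=#  (t=0,i=16, bit15=1)
  nb .###.: next=#  (t=2,i=6, bit14=1)
  nb .##.#: next=.  (t=2,i=3, bit13=0)
  nb .##..: next=#  (t=0,i=7, bit12=1)
  nb .#.##: next=#  (t=1,i=14, bit11=1)
  nb .#.#.: next=#  (t=1,i=12, bit10=1)
  nb .#..#: next=.  (t=3,i=15, bit9=0)
  nb .#...: next=.  (t=0,i=12, bit8=0)
  nb ..###: next=#  (t=0,i=15, bit7=1)
  nb ..##.: next=#  (t=0,i=6, bit6=1)
  nb ..#.#: next=#  (t=4,i=17, bit5=1)
  nb ..#..: next=#  (t=0,i=11, bit4=1)
  nb ...##: next=.  (t=0,i=5, bit3=0)
  nb ...#.: next=.  (t=0,i=10, bit2=0)
  nb ....#: next=.  (t=0,i=4, bit1=0)
  nb .....: next=#  (t=4,i=9, bit0=1)
  bits 00100001001110111101110011110001 = 557571313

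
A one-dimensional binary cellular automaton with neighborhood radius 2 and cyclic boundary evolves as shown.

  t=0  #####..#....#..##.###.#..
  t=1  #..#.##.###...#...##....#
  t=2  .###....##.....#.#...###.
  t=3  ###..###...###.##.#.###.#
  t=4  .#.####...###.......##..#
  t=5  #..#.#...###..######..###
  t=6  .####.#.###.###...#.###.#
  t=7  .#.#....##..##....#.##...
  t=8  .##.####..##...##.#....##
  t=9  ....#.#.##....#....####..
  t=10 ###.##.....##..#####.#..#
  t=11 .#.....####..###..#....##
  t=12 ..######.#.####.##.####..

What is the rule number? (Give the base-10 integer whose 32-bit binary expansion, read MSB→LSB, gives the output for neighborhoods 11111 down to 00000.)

  [31] ##### => .  t=0,i=2
  [30] ####. => #  t=0,i=3
  [29] ###.# => .  t=0,i=20
  [28] ###.. => .  t=0,i=4
  [27] ##.## => .  t=0,i=17
  [26] ##.#. => .  t=0,i=21
  [25] ##..# => #  t=0,i=5
  [24] ##... => .  t=1,i=11
  [23] #.### => #  t=0,i=18
  [22] #.##. => .  t=1,i=5
  [21] #.#.# => .  t=3,i=18
  [20] #.#.. => .  t=0,i=22
  [19] #..## => #  t=0,i=14
  [18] #..#. => #  t=0,i=6
  [17] #...# => .  t=1,i=12
  [16] #.... => #  t=0,i=9
  [15] .#### => .  t=0,i=1
  [14] .###. => #  t=0,i=19
  [13] .##.# => .  t=0,i=16
  [12] .##.. => .  t=1,i=0
  [11] .#.## => .  t=1,i=4
  [10] .#.#. => #  t=2,i=16
  [9] .#..# => .  t=0,i=13
  [8] .#... => #  t=0,i=8
  [7] ..### => #  t=0,i=0
  [6] ..##. => .  t=0,i=15
  [5] ..#.# => #  t=1,i=3
  [4] ..#.. => .  t=0,i=7
  [3] ...## => #  t=1,i=17
  [2] ...#. => .  t=0,i=11
  [1] ....# => #  t=0,i=10
  [0] ..... => #  t=2,i=12
  bits 01000010100011010100010110101011 = 1116554667

1116554667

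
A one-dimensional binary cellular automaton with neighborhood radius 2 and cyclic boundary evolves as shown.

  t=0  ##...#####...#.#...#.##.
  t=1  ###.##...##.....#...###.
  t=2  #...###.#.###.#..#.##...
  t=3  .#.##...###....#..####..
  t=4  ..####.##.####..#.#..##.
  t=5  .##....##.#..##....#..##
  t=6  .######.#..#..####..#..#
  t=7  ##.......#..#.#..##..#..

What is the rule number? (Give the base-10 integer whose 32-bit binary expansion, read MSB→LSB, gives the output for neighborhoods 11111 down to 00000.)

  nb #####: next=.  (t=0,i=7, bit31=0)
  nb ####.: next=.  (t=0,i=8, bit30=0)
  nb ###.#: next=.  (t=1,i=2, bit29=0)
  nb ###..: next=#  (t=0,i=9, bit28=1)
  nb ##.##: next=.  (t=0,i=23, bit27=0)
  nb ##.#.: next=.  (t=2,i=7, bit26=0)
  nb ##..#: next=#  (t=4,i=14, bit25=1)
  nb ##...: next=#  (t=0,i=2, bit24=1)
  nb #.###: next=#  (t=1,i=0, bit23=1)
  nb #.##.: next=#  (t=0,i=0, bit22=1)
  nb #.#.#: next=#  (t=2,i=8, bit21=1)
  nb #.#..: next=.  (t=0,i=15, bit20=0)
  nb #..##: next=.  (t=3,i=17, bit19=0)
  nb #..#.: next=.  (t=2,i=16, bit18=0)
  nb #...#: next=.  (t=0,i=3, bit17=0)
  nb #....: next=#  (t=1,i=12, bit16=1)
  nb .####: next=.  (t=0,i=6, bit15=0)
  nb .###.: next=.  (t=1,i=1, bit14=0)
  nb .##.#: next=#  (t=0,i=22, bit13=1)
  nb .##..: next=#  (t=0,i=1, bit12=1)
  nb .#.##: next=#  (t=0,i=20, bit11=1)
  nb .#.#.: next=.  (t=0,i=14, bit10=0)
  nb .#..#: next=#  (t=2,i=15, bit9=1)
  nb .#...: next=#  (t=0,i=16, bit8=1)
  nb ..###: next=#  (t=0,i=5, bit7=1)
  nb ..##.: next=.  (t=1,i=9, bit6=0)
  nb ..#.#: next=.  (t=0,i=13, bit5=0)
  nb ..#..: next=.  (t=1,i=16, bit4=0)
  nb ...##: next=#  (t=0,i=4, bit3=1)
  nb ...#.: next=.  (t=0,i=12, bit2=0)
  nb ....#: next=#  (t=1,i=14, bit1=1)
  nb .....: next=.  (t=1,i=13, bit0=0)
  bits 00010011111000010011101110001010 = 333527946

333527946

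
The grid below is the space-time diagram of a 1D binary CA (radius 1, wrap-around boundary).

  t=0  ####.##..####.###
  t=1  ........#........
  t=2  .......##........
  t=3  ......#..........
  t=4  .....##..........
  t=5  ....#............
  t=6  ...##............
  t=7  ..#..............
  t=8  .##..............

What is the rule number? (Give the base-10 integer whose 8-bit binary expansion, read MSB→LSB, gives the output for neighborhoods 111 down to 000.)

6

  ### -> .   bit 7 = 0  t=0,i=0
  ##. -> .   bit 6 = 0  t=0,i=3
  #.# -> .   bit 5 = 0  t=0,i=4
  #.. -> .   bit 4 = 0  t=0,i=7
  .## -> .   bit 3 = 0  t=0,i=5
  .#. -> #   bit 2 = 1  t=1,i=8
  ..# -> #   bit 1 = 1  t=0,i=8
  ... -> .   bit 0 = 0  t=1,i=0
  bits 00000110 = 6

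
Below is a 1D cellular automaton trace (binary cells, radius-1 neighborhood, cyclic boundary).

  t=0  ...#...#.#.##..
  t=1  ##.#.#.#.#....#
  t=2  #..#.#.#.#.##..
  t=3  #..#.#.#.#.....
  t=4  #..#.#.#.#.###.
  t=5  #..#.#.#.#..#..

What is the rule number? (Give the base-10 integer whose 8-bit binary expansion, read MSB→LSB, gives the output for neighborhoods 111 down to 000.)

  [7] ### => #  t=1,i=0
  [6] ##. => .  t=0,i=12
  [5] #.# => .  t=0,i=8
  [4] #.. => .  t=0,i=4
  [3] .## => .  t=0,i=11
  [2] .#. => #  t=0,i=3
  [1] ..# => .  t=0,i=2
  [0] ... => #  t=0,i=0
  bits 10000101 = 133

133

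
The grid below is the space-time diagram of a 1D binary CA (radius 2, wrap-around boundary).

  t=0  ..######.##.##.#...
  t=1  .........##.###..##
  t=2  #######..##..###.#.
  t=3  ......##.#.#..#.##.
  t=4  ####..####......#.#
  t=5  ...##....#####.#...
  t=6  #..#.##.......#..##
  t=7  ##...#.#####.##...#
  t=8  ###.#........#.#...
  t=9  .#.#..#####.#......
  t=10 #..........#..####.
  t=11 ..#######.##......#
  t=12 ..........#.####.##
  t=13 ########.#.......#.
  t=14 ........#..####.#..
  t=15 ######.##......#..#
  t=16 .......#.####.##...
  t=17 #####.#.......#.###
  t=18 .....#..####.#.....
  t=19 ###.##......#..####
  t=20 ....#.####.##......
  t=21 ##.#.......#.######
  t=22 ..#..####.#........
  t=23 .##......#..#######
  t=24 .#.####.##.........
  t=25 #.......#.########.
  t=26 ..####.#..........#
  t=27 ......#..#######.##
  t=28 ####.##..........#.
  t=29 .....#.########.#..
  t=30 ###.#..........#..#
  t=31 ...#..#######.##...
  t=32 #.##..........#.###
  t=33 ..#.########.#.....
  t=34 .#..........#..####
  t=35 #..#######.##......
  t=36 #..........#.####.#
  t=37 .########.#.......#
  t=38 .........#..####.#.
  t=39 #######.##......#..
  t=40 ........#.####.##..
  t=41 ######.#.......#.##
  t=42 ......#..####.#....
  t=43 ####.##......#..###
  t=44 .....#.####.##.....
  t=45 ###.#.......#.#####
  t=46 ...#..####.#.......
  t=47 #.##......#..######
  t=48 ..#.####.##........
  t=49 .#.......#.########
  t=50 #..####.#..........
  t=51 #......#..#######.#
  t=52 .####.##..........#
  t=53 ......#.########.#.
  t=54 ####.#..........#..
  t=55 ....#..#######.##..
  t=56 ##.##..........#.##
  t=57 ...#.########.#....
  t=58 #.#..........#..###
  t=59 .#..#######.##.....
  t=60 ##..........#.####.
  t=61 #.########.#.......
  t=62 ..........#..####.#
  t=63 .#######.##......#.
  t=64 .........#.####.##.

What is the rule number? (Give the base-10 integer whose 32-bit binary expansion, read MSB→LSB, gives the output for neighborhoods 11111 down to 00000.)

392257621

  [31] ##### => .  t=0,i=4
  [30] ####. => .  t=0,i=6
  [29] ###.# => .  t=0,i=7
  [28] ###.. => #  t=1,i=14
  [27] ##.## => .  t=0,i=8
  [26] ##.#. => #  t=0,i=14
  [25] ##..# => #  t=1,i=15
  [24] ##... => #  t=1,i=0
  [23] #.### => .  t=1,i=12
  [22] #.##. => #  t=0,i=9
  [21] #.#.# => #  t=2,i=17
  [20] #.#.. => .  t=0,i=15
  [19] #..## => .  t=1,i=16
  [18] #..#. => .  t=3,i=13
  [17] #...# => .  t=7,i=3
  [16] #.... => #  t=0,i=17
  [15] .#### => .  t=0,i=3
  [14] .###. => #  t=1,i=13
  [13] .##.# => #  t=0,i=10
  [12] .##.. => .  t=1,i=18
  [11] .#.## => .  t=2,i=18
  [10] .#.#. => .  t=3,i=10
  [9] .#..# => .  t=3,i=12
  [8] .#... => .  t=0,i=16
  [7] ..### => .  t=0,i=2
  [6] ..##. => #  t=1,i=9
  [5] ..#.# => .  t=3,i=14
  [4] ..#.. => #  t=6,i=14
  [3] ...## => .  t=0,i=1
  [2] ...#. => #  t=4,i=15
  [1] ....# => .  t=0,i=0
  [0] ..... => #  t=0,i=18
  bits 00010111011000010110000001010101 = 392257621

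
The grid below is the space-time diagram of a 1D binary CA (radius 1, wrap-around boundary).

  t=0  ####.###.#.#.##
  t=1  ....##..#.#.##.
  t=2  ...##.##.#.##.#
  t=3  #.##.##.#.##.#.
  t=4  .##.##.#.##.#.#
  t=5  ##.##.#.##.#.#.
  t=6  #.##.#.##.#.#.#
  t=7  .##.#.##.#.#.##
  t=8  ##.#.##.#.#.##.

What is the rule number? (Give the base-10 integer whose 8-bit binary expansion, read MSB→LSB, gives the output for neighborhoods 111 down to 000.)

58

  ###|.  b7=0 t=0,i=0
  ##.|.  b6=0 t=0,i=3
  #.#|#  b5=1 t=0,i=4
  #..|#  b4=1 t=1,i=6
  .##|#  b3=1 t=0,i=5
  .#.|.  b2=0 t=0,i=9
  ..#|#  b1=1 t=1,i=3
  ...|.  b0=0 t=1,i=0
  bits 00111010 = 58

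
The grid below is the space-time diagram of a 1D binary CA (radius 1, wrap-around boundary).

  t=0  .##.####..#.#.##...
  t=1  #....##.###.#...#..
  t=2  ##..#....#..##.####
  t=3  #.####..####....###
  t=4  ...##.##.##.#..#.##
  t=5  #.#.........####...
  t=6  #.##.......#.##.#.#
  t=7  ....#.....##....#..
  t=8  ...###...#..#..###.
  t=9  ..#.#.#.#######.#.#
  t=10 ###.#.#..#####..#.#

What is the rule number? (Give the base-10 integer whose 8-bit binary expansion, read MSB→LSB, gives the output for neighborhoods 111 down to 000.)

150

  nb ###: next=#  (t=0,i=5, bit7=1)
  nb ##.: next=.  (t=0,i=2, bit6=0)
  nb #.#: next=.  (t=0,i=3, bit5=0)
  nb #..: next=#  (t=0,i=8, bit4=1)
  nb .##: next=.  (t=0,i=1, bit3=0)
  nb .#.: next=#  (t=0,i=10, bit2=1)
  nb ..#: next=#  (t=0,i=0, bit1=1)
  nb ...: next=.  (t=0,i=17, bit0=0)
  bits 10010110 = 150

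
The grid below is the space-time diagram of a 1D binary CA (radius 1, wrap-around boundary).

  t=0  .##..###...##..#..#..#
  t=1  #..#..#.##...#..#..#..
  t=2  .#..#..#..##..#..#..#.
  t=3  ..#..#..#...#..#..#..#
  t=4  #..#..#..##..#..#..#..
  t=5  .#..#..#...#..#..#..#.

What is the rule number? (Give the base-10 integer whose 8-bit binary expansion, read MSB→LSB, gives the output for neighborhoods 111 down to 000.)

177

  ###|#  b7=1 t=0,i=6
  ##.|.  b6=0 t=0,i=2
  #.#|#  b5=1 t=0,i=0
  #..|#  b4=1 t=0,i=3
  .##|.  b3=0 t=0,i=1
  .#.|.  b2=0 t=0,i=15
  ..#|.  b1=0 t=0,i=4
  ...|#  b0=1 t=0,i=9
  bits 10110001 = 177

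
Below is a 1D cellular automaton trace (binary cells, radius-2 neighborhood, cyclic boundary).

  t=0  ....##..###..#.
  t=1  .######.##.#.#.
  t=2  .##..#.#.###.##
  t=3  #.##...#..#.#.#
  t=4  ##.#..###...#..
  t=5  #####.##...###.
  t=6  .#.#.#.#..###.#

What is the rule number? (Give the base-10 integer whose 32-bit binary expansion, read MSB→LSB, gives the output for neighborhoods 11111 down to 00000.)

  [31] ##### => .  t=1,i=3
  [30] ####. => #  t=1,i=5
  [29] ###.# => .  t=1,i=6
  [28] ###.. => .  t=0,i=10
  [27] ##.## => #  t=1,i=7
  [26] ##.#. => #  t=1,i=10
  [25] ##..# => #  t=0,i=6
  [24] ##... => .  t=3,i=4
  [23] #.### => .  t=2,i=9
  [22] #.##. => .  t=1,i=8
  [21] #.#.# => #  t=1,i=11
  [20] #.#.. => #  t=1,i=13
  [19] #..## => .  t=0,i=7
  [18] #..#. => .  t=0,i=12
  [17] #...# => .  t=3,i=5
  [16] #.... => .  t=0,i=0
  [15] .#### => #  t=1,i=2
  [14] .###. => #  t=0,i=9
  [13] .##.# => #  t=1,i=9
  [12] .##.. => #  t=0,i=5
  [11] .#.## => .  t=2,i=8
  [10] .#.#. => .  t=1,i=12
  [9] .#..# => #  t=1,i=14
  [8] .#... => .  t=0,i=14
  [7] ..### => #  t=0,i=8
  [6] ..##. => #  t=0,i=4
  [5] ..#.# => .  t=2,i=5
  [4] ..#.. => #  t=0,i=13
  [3] ...## => #  t=0,i=3
  [2] ...#. => #  t=3,i=6
  [1] ....# => #  t=0,i=2
  [0] ..... => #  t=0,i=1
  bits 01001110001100001111001011011111 = 1311830751

1311830751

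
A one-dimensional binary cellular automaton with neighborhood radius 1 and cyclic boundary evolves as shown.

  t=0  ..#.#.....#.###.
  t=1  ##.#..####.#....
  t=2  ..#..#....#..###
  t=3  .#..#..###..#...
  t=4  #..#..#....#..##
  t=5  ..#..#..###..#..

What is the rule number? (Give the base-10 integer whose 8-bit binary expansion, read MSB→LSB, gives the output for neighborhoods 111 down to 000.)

35

  ### -> .   bit 7 = 0  t=0,i=13
  ##. -> .   bit 6 = 0  t=0,i=14
  #.# -> #   bit 5 = 1  t=0,i=3
  #.. -> .   bit 4 = 0  t=0,i=5
  .## -> .   bit 3 = 0  t=0,i=12
  .#. -> .   bit 2 = 0  t=0,i=2
  ..# -> #   bit 1 = 1  t=0,i=1
  ... -> #   bit 0 = 1  t=0,i=0
  bits 00100011 = 35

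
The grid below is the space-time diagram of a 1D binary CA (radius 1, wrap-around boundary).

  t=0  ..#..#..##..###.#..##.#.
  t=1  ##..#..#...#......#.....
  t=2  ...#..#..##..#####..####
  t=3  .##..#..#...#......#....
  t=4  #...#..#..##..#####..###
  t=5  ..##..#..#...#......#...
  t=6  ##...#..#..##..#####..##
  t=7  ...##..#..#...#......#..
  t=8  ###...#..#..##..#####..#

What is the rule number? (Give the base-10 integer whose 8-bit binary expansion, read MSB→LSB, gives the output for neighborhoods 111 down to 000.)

  ###|.  b7=0 t=0,i=13
  ##.|.  b6=0 t=0,i=9
  #.#|.  b5=0 t=0,i=15
  #..|.  b4=0 t=0,i=3
  .##|.  b3=0 t=0,i=8
  .#.|.  b2=0 t=0,i=2
  ..#|#  b1=1 t=0,i=1
  ...|#  b0=1 t=0,i=0
  bits 00000011 = 3

3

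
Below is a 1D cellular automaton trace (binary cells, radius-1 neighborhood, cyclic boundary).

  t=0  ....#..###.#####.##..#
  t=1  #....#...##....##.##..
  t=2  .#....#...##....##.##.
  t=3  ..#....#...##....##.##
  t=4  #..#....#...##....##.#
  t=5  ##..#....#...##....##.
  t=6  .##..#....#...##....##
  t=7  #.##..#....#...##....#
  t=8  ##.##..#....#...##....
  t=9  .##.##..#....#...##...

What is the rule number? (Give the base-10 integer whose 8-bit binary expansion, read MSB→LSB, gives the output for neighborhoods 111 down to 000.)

112

  ### -> .   bit 7 = 0  t=0,i=8
  ##. -> #   bit 6 = 1  t=0,i=9
  #.# -> #   bit 5 = 1  t=0,i=10
  #.. -> #   bit 4 = 1  t=0,i=0
  .## -> .   bit 3 = 0  t=0,i=7
  .#. -> .   bit 2 = 0  t=0,i=4
  ..# -> .   bit 1 = 0  t=0,i=3
  ... -> .   bit 0 = 0  t=0,i=1
  bits 01110000 = 112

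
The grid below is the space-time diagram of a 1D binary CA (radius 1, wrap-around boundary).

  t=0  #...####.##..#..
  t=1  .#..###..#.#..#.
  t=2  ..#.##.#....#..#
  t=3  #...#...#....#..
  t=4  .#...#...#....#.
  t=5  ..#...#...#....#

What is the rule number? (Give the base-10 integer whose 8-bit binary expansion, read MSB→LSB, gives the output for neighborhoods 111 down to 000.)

152

  nb ###: next=#  (t=0,i=5, bit7=1)
  nb ##.: next=.  (t=0,i=7, bit6=0)
  nb #.#: next=.  (t=0,i=8, bit5=0)
  nb #..: next=#  (t=0,i=1, bit4=1)
  nb .##: next=#  (t=0,i=4, bit3=1)
  nb .#.: next=.  (t=0,i=0, bit2=0)
  nb ..#: next=.  (t=0,i=3, bit1=0)
  nb ...: next=.  (t=0,i=2, bit0=0)
  bits 10011000 = 152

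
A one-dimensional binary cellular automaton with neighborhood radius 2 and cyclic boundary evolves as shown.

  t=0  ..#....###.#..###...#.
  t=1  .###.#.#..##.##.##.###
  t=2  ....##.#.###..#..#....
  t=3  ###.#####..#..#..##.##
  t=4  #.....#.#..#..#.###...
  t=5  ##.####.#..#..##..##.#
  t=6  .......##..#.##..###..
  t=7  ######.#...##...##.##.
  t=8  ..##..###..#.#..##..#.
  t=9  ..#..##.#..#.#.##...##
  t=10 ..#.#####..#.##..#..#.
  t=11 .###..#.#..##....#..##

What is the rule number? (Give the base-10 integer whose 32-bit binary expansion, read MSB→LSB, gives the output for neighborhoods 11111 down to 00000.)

  #####|#  b31=1 t=3,i=0
  ####.|.  b30=0 t=3,i=1
  ###.#|.  b29=0 t=0,i=9
  ###..|#  b28=1 t=0,i=16
  ##.##|.  b27=0 t=1,i=0
  ##.#.|#  b26=1 t=0,i=10
  ##..#|.  b25=0 t=2,i=12
  ##...|#  b24=1 t=0,i=17
  #.###|.  b23=0 t=1,i=1
  #.##.|.  b22=0 t=1,i=13
  #.#.#|#  b21=1 t=1,i=5
  #.#..|#  b20=1 t=0,i=11
  #..##|#  b19=1 t=0,i=13
  #..#.|.  b18=0 t=2,i=13
  #...#|.  b17=0 t=0,i=0
  #....|.  b16=0 t=0,i=4
  .####|.  b15=0 t=3,i=5
  .###.|.  b14=0 t=0,i=8
  .##.#|#  b13=1 t=1,i=11
  .##..|.  b12=0 t=5,i=15
  .#.##|#  b11=1 t=2,i=8
  .#.#.|.  b10=0 t=1,i=6
  .#..#|.  b9=0 t=0,i=12
  .#...|#  b8=1 t=0,i=3
  ..###|#  b7=1 t=0,i=7
  ..##.|#  b6=1 t=1,i=10
  ..#.#|#  b5=1 t=4,i=6
  ..#..|#  b4=1 t=0,i=2
  ...##|.  b3=0 t=0,i=6
  ...#.|#  b2=1 t=0,i=1
  ....#|#  b1=1 t=0,i=5
  .....|#  b0=1 t=2,i=0
  bits 10010101001110000010100111110111 = 2503485943

2503485943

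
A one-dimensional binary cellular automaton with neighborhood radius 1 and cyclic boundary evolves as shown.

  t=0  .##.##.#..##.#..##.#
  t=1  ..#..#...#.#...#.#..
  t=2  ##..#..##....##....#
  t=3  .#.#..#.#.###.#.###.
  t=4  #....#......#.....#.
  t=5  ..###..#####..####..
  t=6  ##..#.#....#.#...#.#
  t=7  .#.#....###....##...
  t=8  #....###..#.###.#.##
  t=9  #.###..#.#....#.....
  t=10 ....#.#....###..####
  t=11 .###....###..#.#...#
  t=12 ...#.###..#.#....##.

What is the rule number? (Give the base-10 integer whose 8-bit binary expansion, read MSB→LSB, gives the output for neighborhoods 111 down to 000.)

67

  nb ###: next=.  (t=2,i=0, bit7=0)
  nb ##.: next=#  (t=0,i=2, bit6=1)
  nb #.#: next=.  (t=0,i=0, bit5=0)
  nb #..: next=.  (t=0,i=8, bit4=0)
  nb .##: next=.  (t=0,i=1, bit3=0)
  nb .#.: next=.  (t=0,i=7, bit2=0)
  nb ..#: next=#  (t=0,i=9, bit1=1)
  nb ...: next=#  (t=1,i=0, bit0=1)
  bits 01000011 = 67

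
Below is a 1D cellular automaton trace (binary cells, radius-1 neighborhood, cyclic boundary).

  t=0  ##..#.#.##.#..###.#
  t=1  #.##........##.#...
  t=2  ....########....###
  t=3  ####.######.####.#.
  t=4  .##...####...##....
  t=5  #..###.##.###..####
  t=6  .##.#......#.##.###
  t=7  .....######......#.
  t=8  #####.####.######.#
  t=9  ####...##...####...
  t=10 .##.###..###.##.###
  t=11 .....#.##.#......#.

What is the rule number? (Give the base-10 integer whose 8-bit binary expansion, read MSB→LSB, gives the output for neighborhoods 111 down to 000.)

147

  ### -> #   bit 7 = 1  t=0,i=0
  ##. -> .   bit 6 = 0  t=0,i=1
  #.# -> .   bit 5 = 0  t=0,i=5
  #.. -> #   bit 4 = 1  t=0,i=2
  .## -> .   bit 3 = 0  t=0,i=8
  .#. -> .   bit 2 = 0  t=0,i=4
  ..# -> #   bit 1 = 1  t=0,i=3
  ... -> #   bit 0 = 1  t=1,i=5
  bits 10010011 = 147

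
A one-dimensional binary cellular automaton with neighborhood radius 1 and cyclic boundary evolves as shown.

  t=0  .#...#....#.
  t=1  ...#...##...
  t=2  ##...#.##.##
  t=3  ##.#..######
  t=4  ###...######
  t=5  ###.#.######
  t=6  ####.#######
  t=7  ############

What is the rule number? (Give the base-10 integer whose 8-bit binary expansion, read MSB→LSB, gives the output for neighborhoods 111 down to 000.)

233

  [7] ### => #  t=2,i=0
  [6] ##. => #  t=1,i=8
  [5] #.# => #  t=2,i=6
  [4] #.. => .  t=0,i=2
  [3] .## => #  t=1,i=7
  [2] .#. => .  t=0,i=1
  [1] ..# => .  t=0,i=0
  [0] ... => #  t=0,i=3
  bits 11101001 = 233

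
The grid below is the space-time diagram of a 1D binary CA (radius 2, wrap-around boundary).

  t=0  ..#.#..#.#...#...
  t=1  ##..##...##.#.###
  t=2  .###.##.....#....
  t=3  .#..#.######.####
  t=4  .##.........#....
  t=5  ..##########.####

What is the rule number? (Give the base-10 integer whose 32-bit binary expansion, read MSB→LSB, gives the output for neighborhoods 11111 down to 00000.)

  [31] ##### => .  t=1,i=16
  [30] ####. => .  t=1,i=0
  [29] ###.# => .  t=2,i=3
  [28] ###.. => #  t=1,i=1
  [27] ##.## => #  t=2,i=4
  [26] ##.#. => .  t=1,i=11
  [25] ##..# => #  t=1,i=2
  [24] ##... => #  t=1,i=6
  [23] #.### => .  t=1,i=14
  [22] #.##. => .  t=2,i=5
  [21] #.#.# => #  t=1,i=12
  [20] #.#.. => #  t=0,i=4
  [19] #..## => #  t=1,i=3
  [18] #..#. => .  t=0,i=6
  [17] #...# => .  t=0,i=11
  [16] #.... => #  t=0,i=15
  [15] .#### => .  t=1,i=15
  [14] .###. => .  t=2,i=2
  [13] .##.# => .  t=1,i=10
  [12] .##.. => #  t=1,i=5
  [11] .#.## => .  t=1,i=13
  [10] .#.#. => .  t=0,i=3
  [9] .#..# => #  t=0,i=5
  [8] .#... => #  t=0,i=10
  [7] ..### => #  t=2,i=1
  [6] ..##. => .  t=1,i=4
  [5] ..#.# => .  t=0,i=2
  [4] ..#.. => .  t=0,i=13
  [3] ...## => .  t=1,i=8
  [2] ...#. => #  t=0,i=1
  [1] ....# => #  t=0,i=0
  [0] ..... => #  t=0,i=16
  bits 00011011001110010001001110000111 = 456725383

456725383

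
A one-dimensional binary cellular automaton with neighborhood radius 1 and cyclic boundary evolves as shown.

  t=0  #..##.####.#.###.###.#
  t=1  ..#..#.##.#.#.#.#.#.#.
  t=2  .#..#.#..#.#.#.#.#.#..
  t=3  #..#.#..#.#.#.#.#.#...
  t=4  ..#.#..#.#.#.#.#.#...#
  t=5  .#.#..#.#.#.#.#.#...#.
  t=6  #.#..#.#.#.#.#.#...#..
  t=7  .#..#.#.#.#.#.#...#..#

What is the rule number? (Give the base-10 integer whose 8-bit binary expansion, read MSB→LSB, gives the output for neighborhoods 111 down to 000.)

162

  [7] ### => #  t=0,i=7
  [6] ##. => .  t=0,i=0
  [5] #.# => #  t=0,i=5
  [4] #.. => .  t=0,i=1
  [3] .## => .  t=0,i=3
  [2] .#. => .  t=0,i=11
  [1] ..# => #  t=0,i=2
  [0] ... => .  t=1,i=0
  bits 10100010 = 162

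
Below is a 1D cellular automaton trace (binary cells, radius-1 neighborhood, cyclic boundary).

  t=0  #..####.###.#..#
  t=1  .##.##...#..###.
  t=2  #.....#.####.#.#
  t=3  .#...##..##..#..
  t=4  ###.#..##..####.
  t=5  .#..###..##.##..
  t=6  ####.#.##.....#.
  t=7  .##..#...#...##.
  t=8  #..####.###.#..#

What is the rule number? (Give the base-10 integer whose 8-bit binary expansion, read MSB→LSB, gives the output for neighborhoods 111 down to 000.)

  ###|#  b7=1 t=0,i=4
  ##.|.  b6=0 t=0,i=0
  #.#|.  b5=0 t=0,i=7
  #..|#  b4=1 t=0,i=1
  .##|.  b3=0 t=0,i=3
  .#.|#  b2=1 t=0,i=12
  ..#|#  b1=1 t=0,i=2
  ...|.  b0=0 t=1,i=7
  bits 10010110 = 150

150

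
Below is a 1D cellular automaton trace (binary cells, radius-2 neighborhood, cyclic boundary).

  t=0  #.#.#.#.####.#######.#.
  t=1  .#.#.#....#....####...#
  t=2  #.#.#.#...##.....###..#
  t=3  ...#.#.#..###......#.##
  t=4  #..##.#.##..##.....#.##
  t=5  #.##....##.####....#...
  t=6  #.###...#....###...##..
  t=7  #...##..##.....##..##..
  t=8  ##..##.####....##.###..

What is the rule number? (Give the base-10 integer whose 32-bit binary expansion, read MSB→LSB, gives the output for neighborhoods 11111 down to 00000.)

3511162736

  ##### -> #   bit 31 = 1  t=0,i=15
  ####. -> #   bit 30 = 1  t=0,i=10
  ###.# -> .   bit 29 = 0  t=0,i=11
  ###.. -> #   bit 28 = 1  t=1,i=18
  ##.## -> .   bit 27 = 0  t=0,i=12
  ##.#. -> .   bit 26 = 0  t=0,i=20
  ##..# -> .   bit 25 = 0  t=2,i=20
  ##... -> #   bit 24 = 1  t=1,i=19
  #.### -> .   bit 23 = 0  t=0,i=8
  #.##. -> #   bit 22 = 1  t=3,i=21
  #.#.# -> .   bit 21 = 0  t=0,i=0
  #.#.. -> .   bit 20 = 0  t=1,i=5
  #..## -> #   bit 19 = 1  t=2,i=21
  #..#. -> .   bit 18 = 0  t=6,i=22
  #...# -> .   bit 17 = 0  t=1,i=20
  #.... -> .   bit 16 = 0  t=1,i=7
  .#### -> .   bit 15 = 0  t=0,i=9
  .###. -> .   bit 14 = 0  t=2,i=18
  .##.# -> .   bit 13 = 0  t=2,i=0
  .##.. -> #   bit 12 = 1  t=2,i=11
  .#.## -> .   bit 11 = 0  t=0,i=7
  .#.#. -> #   bit 10 = 1  t=0,i=1
  .#..# -> #   bit 9 = 1  t=3,i=8
  .#... -> #   bit 8 = 1  t=1,i=6
  ..### -> .   bit 7 = 0  t=1,i=15
  ..##. -> #   bit 6 = 1  t=2,i=10
  ..#.# -> #   bit 5 = 1  t=1,i=22
  ..#.. -> #   bit 4 = 1  t=1,i=10
  ...## -> .   bit 3 = 0  t=1,i=14
  ...#. -> .   bit 2 = 0  t=1,i=9
  ....# -> .   bit 1 = 0  t=1,i=8
  ..... -> .   bit 0 = 0  t=2,i=14
  bits 11010001010010000001011101110000 = 3511162736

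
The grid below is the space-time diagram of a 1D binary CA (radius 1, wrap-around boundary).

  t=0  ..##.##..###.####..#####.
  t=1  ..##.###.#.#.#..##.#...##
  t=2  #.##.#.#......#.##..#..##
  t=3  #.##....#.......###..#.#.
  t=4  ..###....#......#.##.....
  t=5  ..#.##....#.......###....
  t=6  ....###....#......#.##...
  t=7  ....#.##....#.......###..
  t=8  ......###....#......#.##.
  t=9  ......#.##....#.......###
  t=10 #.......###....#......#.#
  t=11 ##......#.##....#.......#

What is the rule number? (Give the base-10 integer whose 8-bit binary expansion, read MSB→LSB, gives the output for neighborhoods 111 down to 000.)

88

  ### -> .   bit 7 = 0  t=0,i=10
  ##. -> #   bit 6 = 1  t=0,i=3
  #.# -> .   bit 5 = 0  t=0,i=4
  #.. -> #   bit 4 = 1  t=0,i=7
  .## -> #   bit 3 = 1  t=0,i=2
  .#. -> .   bit 2 = 0  t=1,i=9
  ..# -> .   bit 1 = 0  t=0,i=1
  ... -> .   bit 0 = 0  t=0,i=0
  bits 01011000 = 88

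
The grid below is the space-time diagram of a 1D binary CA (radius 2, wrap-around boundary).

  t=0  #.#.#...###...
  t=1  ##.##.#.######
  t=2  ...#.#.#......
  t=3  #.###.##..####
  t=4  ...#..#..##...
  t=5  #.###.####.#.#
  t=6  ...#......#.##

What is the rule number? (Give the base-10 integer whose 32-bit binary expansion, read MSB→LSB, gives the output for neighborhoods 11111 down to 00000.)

  #####|.  b31=0 t=1,i=10
  ####.|.  b30=0 t=1,i=0
  ###.#|.  b29=0 t=1,i=1
  ###..|#  b28=1 t=0,i=10
  ##.##|.  b27=0 t=1,i=2
  ##.#.|#  b26=1 t=1,i=5
  ##..#|.  b25=0 t=3,i=8
  ##...|#  b24=1 t=0,i=11
  #.###|.  b23=0 t=1,i=8
  #.##.|#  b22=1 t=1,i=3
  #.#.#|.  b21=0 t=0,i=2
  #.#..|#  b20=1 t=0,i=4
  #..##|#  b19=1 t=3,i=9
  #..#.|.  b18=0 t=4,i=5
  #...#|#  b17=1 t=0,i=6
  #....|.  b16=0 t=2,i=9
  .####|.  b15=0 t=1,i=9
  .###.|#  b14=1 t=0,i=9
  .##.#|.  b13=0 t=1,i=4
  .##..|.  b12=0 t=3,i=7
  .#.##|#  b11=1 t=1,i=7
  .#.#.|#  b10=1 t=0,i=1
  .#..#|#  b9=1 t=4,i=4
  .#...|.  b8=0 t=0,i=5
  ..###|#  b7=1 t=0,i=8
  ..##.|#  b6=1 t=4,i=9
  ..#.#|#  b5=1 t=0,i=0
  ..#..|#  b4=1 t=4,i=3
  ...##|.  b3=0 t=0,i=7
  ...#.|#  b2=1 t=0,i=13
  ....#|.  b1=0 t=2,i=1
  .....|#  b0=1 t=2,i=0
  bits 00010101010110100100111011110101 = 358239989

358239989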